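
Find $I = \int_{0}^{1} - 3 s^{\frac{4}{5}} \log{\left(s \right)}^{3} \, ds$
$\frac{1250}{729}$

Begin with the known integral
$$J(a) = \int_{0}^{1} - 3 s^{a} \, ds = - \frac{3}{a + 1}.$$

Differentiating under the integral sign brings down a factor of $\ln s$:
$$\frac{dJ}{da} = \int_{0}^{1} - 3 s^{a} \log{\left(s \right)} \, ds = \frac{3}{\left(a + 1\right)^{2}}.$$

Repeating $3$ times in total — each differentiation brings down another $\ln s$ — gives
$$\frac{d^{3}J}{da^{3}} = \int_{0}^{1} - 3 s^{a} \log{\left(s \right)}^{3} \, ds = \frac{18}{\left(a + 1\right)^{4}},$$
and the integrand here is exactly the target integrand, so $I = \frac{18}{\left(a + 1\right)^{4}}$.

Setting $a = \frac{4}{5}$:
$$I = \frac{1250}{729}.$$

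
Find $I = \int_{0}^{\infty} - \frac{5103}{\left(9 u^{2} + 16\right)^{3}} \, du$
$- \frac{5103 \pi}{16384}$

Recall the elementary integral
$$J(a) = \int_{0}^{\infty} - \frac{7}{a^{2} + u^{2}} \, du = - \frac{7 \pi}{2 a}.$$

Differentiating under the integral sign with respect to $a$,
$$\frac{dJ}{da} = \int_{0}^{\infty} \frac{14 a}{\left(a^{2} + u^{2}\right)^{2}} \, du = \frac{7 \pi}{2 a^{2}},$$
so $\int_{0}^{\infty} - \frac{7}{\left(a^{2} + u^{2}\right)^{2}} \, du = - \frac{7 \pi}{4 a^{3}}$.

Repeating — each differentiation of $1/(u^2+a^2)^j$ produces $-2ja/(u^2+a^2)^{j+1}$ — and dividing through by $-2ja$ at each step yields, after $2$ differentiations in total,
$$\int_{0}^{\infty} - \frac{7}{\left(a^{2} + u^{2}\right)^{3}} \, du = - \frac{21 \pi}{16 a^{5}}.$$

Setting $a = \frac{4}{3}$:
$$I = - \frac{5103 \pi}{16384}.$$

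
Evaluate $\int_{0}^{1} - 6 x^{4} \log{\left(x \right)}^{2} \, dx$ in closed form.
$- \frac{12}{125}$

Start from the elementary integral
$$J(a) = \int_{0}^{1} - 6 x^{a} \, dx = - \frac{6}{a + 1}.$$

Differentiating under the integral sign brings down a factor of $\ln x$:
$$\frac{dJ}{da} = \int_{0}^{1} - 6 x^{a} \log{\left(x \right)} \, dx = \frac{6}{\left(a + 1\right)^{2}}.$$

Repeating twice in total — each differentiation brings down another $\ln x$ — gives
$$\frac{d^{2}J}{da^{2}} = \int_{0}^{1} - 6 x^{a} \log{\left(x \right)}^{2} \, dx = - \frac{12}{\left(a + 1\right)^{3}},$$
and the integrand here is exactly the target integrand, so $I = - \frac{12}{\left(a + 1\right)^{3}}$.

Setting $a = 4$:
$$I = - \frac{12}{125}.$$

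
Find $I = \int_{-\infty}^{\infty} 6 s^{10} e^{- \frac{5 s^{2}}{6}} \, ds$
$\frac{275562 \sqrt{30} \sqrt{\pi}}{3125}$

Start from the elementary integral
$$J(a) = \int_{-\infty}^{\infty} 6 e^{- a s^{2}} \, ds = \frac{6 \sqrt{\pi}}{\sqrt{a}}.$$

Differentiating under the integral sign brings down a factor of $(-s^2)$:
$$\frac{dJ}{da} = \int_{-\infty}^{\infty} - 6 s^{2} e^{- a s^{2}} \, ds = - \frac{3 \sqrt{\pi}}{a^{\frac{3}{2}}}.$$

Repeating $5$ times in total — each differentiation brings down another $(-s^2)$ — gives
$$\frac{d^{5}J}{da^{5}} = \int_{-\infty}^{\infty} - 6 s^{10} e^{- a s^{2}} \, ds = - \frac{2835 \sqrt{\pi}}{16 a^{\frac{11}{2}}},$$
and the integrand here is $(-1)^{5}$ times the target integrand, so $I = (-1)^{5}\,\frac{d^{5}J}{da^{5}} = \frac{2835 \sqrt{\pi}}{16 a^{\frac{11}{2}}}$.

Setting $a = \frac{5}{6}$:
$$I = \frac{275562 \sqrt{30} \sqrt{\pi}}{3125}.$$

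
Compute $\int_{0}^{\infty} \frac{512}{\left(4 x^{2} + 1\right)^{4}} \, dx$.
$40 \pi$

Begin with the known result
$$J(a) = \int_{0}^{\infty} \frac{2}{a^{2} + x^{2}} \, dx = \frac{\pi}{a}.$$

Differentiating under the integral sign with respect to $a$,
$$\frac{dJ}{da} = \int_{0}^{\infty} - \frac{4 a}{\left(a^{2} + x^{2}\right)^{2}} \, dx = - \frac{\pi}{a^{2}},$$
so $\int_{0}^{\infty} \frac{2}{\left(a^{2} + x^{2}\right)^{2}} \, dx = \frac{\pi}{2 a^{3}}$.

Repeating — each differentiation of $1/(x^2+a^2)^j$ produces $-2ja/(x^2+a^2)^{j+1}$ — and dividing through by $-2ja$ at each step yields, after $3$ differentiations in total,
$$\int_{0}^{\infty} \frac{2}{\left(a^{2} + x^{2}\right)^{4}} \, dx = \frac{5 \pi}{16 a^{7}}.$$

Setting $a = \frac{1}{2}$:
$$I = 40 \pi.$$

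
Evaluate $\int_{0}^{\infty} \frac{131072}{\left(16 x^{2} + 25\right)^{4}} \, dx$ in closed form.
$\frac{1024 \pi}{15625}$

Recall the elementary integral
$$J(a) = \int_{0}^{\infty} \frac{2}{a^{2} + x^{2}} \, dx = \frac{\pi}{a}.$$

Differentiating under the integral sign with respect to $a$,
$$\frac{dJ}{da} = \int_{0}^{\infty} - \frac{4 a}{\left(a^{2} + x^{2}\right)^{2}} \, dx = - \frac{\pi}{a^{2}},$$
so $\int_{0}^{\infty} \frac{2}{\left(a^{2} + x^{2}\right)^{2}} \, dx = \frac{\pi}{2 a^{3}}$.

Repeating — each differentiation of $1/(x^2+a^2)^j$ produces $-2ja/(x^2+a^2)^{j+1}$ — and dividing through by $-2ja$ at each step yields, after $3$ differentiations in total,
$$\int_{0}^{\infty} \frac{2}{\left(a^{2} + x^{2}\right)^{4}} \, dx = \frac{5 \pi}{16 a^{7}}.$$

Setting $a = \frac{5}{4}$:
$$I = \frac{1024 \pi}{15625}.$$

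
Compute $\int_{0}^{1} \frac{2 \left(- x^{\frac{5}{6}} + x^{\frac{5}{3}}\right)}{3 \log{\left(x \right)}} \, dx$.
$- \frac{2 \log{\left(11 \right)}}{3} + \frac{8 \log{\left(2 \right)}}{3}$

Replace the exponent $\frac{5}{3}$ by a parameter $a$: let $I(a) = \int_{0}^{1} \frac{2 \left(- x^{\frac{5}{6}} + x^{a}\right)}{3 \log{\left(x \right)}} \, dx$.

Since $\dfrac{\partial}{\partial a}\,x^{a} = x^{a} \ln x$, the $\ln x$ in the denominator cancels and
$$\frac{dI}{da} = \int_{0}^{1} \frac{2}{3} x^{a} \, dx = \frac{2}{3} \left[\frac{x^{a+1}}{a+1}\right]_0^1 = \frac{2}{3 \left(a + 1\right)}.$$

Integrating with respect to $a$ gives $I(a) = \log{\left(\frac{\sqrt[3]{11} \cdot 6^{\frac{2}{3}} \left(a + 1\right)^{\frac{2}{3}}}{11} \right)} + C$.

At $a = \frac{5}{6}$ the integrand is identically $0$, so $I(\frac{5}{6}) = 0$. The closed form gives $0$, hence $C = 0$.

Setting $a = \frac{5}{3}$:
$$I = - \frac{2 \log{\left(11 \right)}}{3} + \frac{8 \log{\left(2 \right)}}{3}.$$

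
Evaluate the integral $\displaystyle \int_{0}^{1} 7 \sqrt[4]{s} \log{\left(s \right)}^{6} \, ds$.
$\frac{16515072}{15625}$

Start from the elementary integral
$$J(a) = \int_{0}^{1} 7 s^{a} \, ds = \frac{7}{a + 1}.$$

Differentiating under the integral sign brings down a factor of $\ln s$:
$$\frac{dJ}{da} = \int_{0}^{1} 7 s^{a} \log{\left(s \right)} \, ds = - \frac{7}{\left(a + 1\right)^{2}}.$$

Repeating $6$ times in total — each differentiation brings down another $\ln s$ — gives
$$\frac{d^{6}J}{da^{6}} = \int_{0}^{1} 7 s^{a} \log{\left(s \right)}^{6} \, ds = \frac{5040}{\left(a + 1\right)^{7}},$$
and the integrand here is exactly the target integrand, so $I = \frac{5040}{\left(a + 1\right)^{7}}$.

Setting $a = \frac{1}{4}$:
$$I = \frac{16515072}{15625}.$$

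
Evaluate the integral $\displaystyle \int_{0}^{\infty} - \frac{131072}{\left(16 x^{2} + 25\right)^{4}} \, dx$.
$- \frac{1024 \pi}{15625}$

Recall the elementary integral
$$J(a) = \int_{0}^{\infty} - \frac{2}{a^{2} + x^{2}} \, dx = - \frac{\pi}{a}.$$

Differentiating under the integral sign with respect to $a$,
$$\frac{dJ}{da} = \int_{0}^{\infty} \frac{4 a}{\left(a^{2} + x^{2}\right)^{2}} \, dx = \frac{\pi}{a^{2}},$$
so $\int_{0}^{\infty} - \frac{2}{\left(a^{2} + x^{2}\right)^{2}} \, dx = - \frac{\pi}{2 a^{3}}$.

Repeating — each differentiation of $1/(x^2+a^2)^j$ produces $-2ja/(x^2+a^2)^{j+1}$ — and dividing through by $-2ja$ at each step yields, after $3$ differentiations in total,
$$\int_{0}^{\infty} - \frac{2}{\left(a^{2} + x^{2}\right)^{4}} \, dx = - \frac{5 \pi}{16 a^{7}}.$$

Setting $a = \frac{5}{4}$:
$$I = - \frac{1024 \pi}{15625}.$$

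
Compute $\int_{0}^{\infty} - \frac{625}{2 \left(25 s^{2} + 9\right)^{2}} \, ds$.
$- \frac{125 \pi}{216}$

Begin with the known result
$$J(a) = \int_{0}^{\infty} - \frac{1}{2 \left(a^{2} + s^{2}\right)} \, ds = - \frac{\pi}{4 a}.$$

Differentiating under the integral sign with respect to $a$,
$$\frac{dJ}{da} = \int_{0}^{\infty} \frac{a}{\left(a^{2} + s^{2}\right)^{2}} \, ds = \frac{\pi}{4 a^{2}},$$
so $\int_{0}^{\infty} - \frac{1}{2 \left(a^{2} + s^{2}\right)^{2}} \, ds = - \frac{\pi}{8 a^{3}}$.

Setting $a = \frac{3}{5}$:
$$I = - \frac{125 \pi}{216}.$$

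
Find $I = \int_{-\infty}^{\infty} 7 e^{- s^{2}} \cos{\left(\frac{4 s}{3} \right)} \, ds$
$\frac{7 \sqrt{\pi}}{e^{\frac{4}{9}}}$

Let $b$ denote the cosine frequency and define $I(b) = \int_{-\infty}^{\infty} 7 e^{- s^{2}} \cos{\left(b s \right)} \, ds$.

Differentiating under the integral sign,
$$I'(b) = \int_{-\infty}^{\infty} - 7 s e^{- s^{2}} \sin{\left(b s \right)} \, ds.$$

Integrate $\int_{-\infty}^{\infty} s \sin(b s)\, e^{- s^{2}}\, ds$ by parts with $u = \sin(b s)$ and $dv = s\, e^{- s^{2}}\, ds$, giving $v = - \frac{e^{- s^{2}}}{2}$. The boundary term vanishes and
$$\int_{-\infty}^{\infty} s \sin(b s)\, e^{- s^{2}}\, ds = \frac{b}{2} \int_{-\infty}^{\infty} \cos(b s)\, e^{- s^{2}}\, ds,$$
so $I'(b) = - \frac{b}{2}\, I(b)$.

This is a separable first-order ODE; solving with the initial condition $I(0) = \int_{-\infty}^{\infty} 7 e^{- s^{2}}\,ds = 7 \sqrt{\pi}$ gives
$$I(b) = 7 \sqrt{\pi} e^{- \frac{b^{2}}{4}}.$$

Setting $b = \frac{4}{3}$:
$$I = \frac{7 \sqrt{\pi}}{e^{\frac{4}{9}}}.$$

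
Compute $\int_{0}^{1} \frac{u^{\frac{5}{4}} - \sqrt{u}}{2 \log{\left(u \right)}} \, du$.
$- \log{\left(2 \right)} + \frac{\log{\left(6 \right)}}{2}$

Introduce a parameter $a$ in the exponent: let $I(a) = \int_{0}^{1} \frac{- \sqrt{u} + u^{a}}{2 \log{\left(u \right)}} \, du$.

Since $\dfrac{\partial}{\partial a}\,u^{a} = u^{a} \ln u$, the $\ln u$ in the denominator cancels and
$$\frac{dI}{da} = \int_{0}^{1} \frac{1}{2} u^{a} \, du = \frac{1}{2} \left[\frac{u^{a+1}}{a+1}\right]_0^1 = \frac{1}{2 \left(a + 1\right)}.$$

Integrating with respect to $a$ gives $I(a) = \log{\left(\frac{\sqrt{6} \sqrt{a + 1}}{3} \right)} + C$.

At $a = \frac{1}{2}$ the integrand is identically $0$, so $I(\frac{1}{2}) = 0$. The closed form gives $0$, hence $C = 0$.

Setting $a = \frac{5}{4}$:
$$I = - \log{\left(2 \right)} + \frac{\log{\left(6 \right)}}{2}.$$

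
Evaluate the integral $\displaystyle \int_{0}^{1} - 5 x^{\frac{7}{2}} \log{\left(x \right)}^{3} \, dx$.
$\frac{160}{2187}$

Begin with the known integral
$$J(a) = \int_{0}^{1} - 5 x^{a} \, dx = - \frac{5}{a + 1}.$$

Differentiating under the integral sign brings down a factor of $\ln x$:
$$\frac{dJ}{da} = \int_{0}^{1} - 5 x^{a} \log{\left(x \right)} \, dx = \frac{5}{\left(a + 1\right)^{2}}.$$

Repeating $3$ times in total — each differentiation brings down another $\ln x$ — gives
$$\frac{d^{3}J}{da^{3}} = \int_{0}^{1} - 5 x^{a} \log{\left(x \right)}^{3} \, dx = \frac{30}{\left(a + 1\right)^{4}},$$
and the integrand here is exactly the target integrand, so $I = \frac{30}{\left(a + 1\right)^{4}}$.

Setting $a = \frac{7}{2}$:
$$I = \frac{160}{2187}.$$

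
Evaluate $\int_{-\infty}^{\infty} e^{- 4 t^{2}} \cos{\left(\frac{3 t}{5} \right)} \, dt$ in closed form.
$\frac{\sqrt{\pi}}{2 e^{\frac{9}{400}}}$

Let $b$ denote the cosine frequency and define $I(b) = \int_{-\infty}^{\infty} e^{- 4 t^{2}} \cos{\left(b t \right)} \, dt$.

Differentiating under the integral sign,
$$I'(b) = \int_{-\infty}^{\infty} - t e^{- 4 t^{2}} \sin{\left(b t \right)} \, dt.$$

Integrate $\int_{-\infty}^{\infty} t \sin(b t)\, e^{- 4 t^{2}}\, dt$ by parts with $u = \sin(b t)$ and $dv = t\, e^{- 4 t^{2}}\, dt$, giving $v = - \frac{e^{- 4 t^{2}}}{8}$. The boundary term vanishes and
$$\int_{-\infty}^{\infty} t \sin(b t)\, e^{- 4 t^{2}}\, dt = \frac{b}{8} \int_{-\infty}^{\infty} \cos(b t)\, e^{- 4 t^{2}}\, dt,$$
so $I'(b) = - \frac{b}{8}\, I(b)$.

This is a separable first-order ODE; solving with the initial condition $I(0) = \int_{-\infty}^{\infty} e^{- 4 t^{2}}\,dt = \frac{\sqrt{\pi}}{2}$ gives
$$I(b) = \frac{\sqrt{\pi} e^{- \frac{b^{2}}{16}}}{2}.$$

Setting $b = \frac{3}{5}$:
$$I = \frac{\sqrt{\pi}}{2 e^{\frac{9}{400}}}.$$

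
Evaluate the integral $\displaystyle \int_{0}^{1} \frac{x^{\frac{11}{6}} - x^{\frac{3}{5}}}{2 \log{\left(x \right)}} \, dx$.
$\log{\left(\frac{\sqrt{255}}{12} \right)}$

Consider the one-parameter family: let $I(a) = \int_{0}^{1} \frac{x^{\frac{11}{6}} - x^{a}}{2 \log{\left(x \right)}} \, dx$.

Since $\dfrac{\partial}{\partial a}\,x^{a} = x^{a} \ln x$, the $\ln x$ in the denominator cancels and
$$\frac{dI}{da} = \int_{0}^{1} - \frac{1}{2} x^{a} \, dx = - \frac{1}{2} \left[\frac{x^{a+1}}{a+1}\right]_0^1 = - \frac{1}{2 a + 2}.$$

Integrating with respect to $a$ gives $I(a) = - \frac{\log{\left(a + 1 \right)}}{2} - \frac{\log{\left(6 \right)}}{2} + \frac{\log{\left(17 \right)}}{2} + C$.

At $a = \frac{11}{6}$ the integrand is identically $0$, so $I(\frac{11}{6}) = 0$. The closed form gives $0$, hence $C = 0$.

Setting $a = \frac{3}{5}$:
$$I = \log{\left(\frac{\sqrt{255}}{12} \right)}.$$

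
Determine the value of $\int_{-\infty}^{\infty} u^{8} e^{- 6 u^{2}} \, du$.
$\frac{35 \sqrt{6} \sqrt{\pi}}{41472}$

Consider the simpler parametrised integral
$$J(a) = \int_{-\infty}^{\infty} e^{- a u^{2}} \, du = \frac{\sqrt{\pi}}{\sqrt{a}}.$$

Differentiating under the integral sign brings down a factor of $(-u^2)$:
$$\frac{dJ}{da} = \int_{-\infty}^{\infty} - u^{2} e^{- a u^{2}} \, du = - \frac{\sqrt{\pi}}{2 a^{\frac{3}{2}}}.$$

Repeating $4$ times in total — each differentiation brings down another $(-u^2)$ — gives
$$\frac{d^{4}J}{da^{4}} = \int_{-\infty}^{\infty} u^{8} e^{- a u^{2}} \, du = \frac{105 \sqrt{\pi}}{16 a^{\frac{9}{2}}},$$
and the integrand here is exactly the target integrand, so $I = \frac{105 \sqrt{\pi}}{16 a^{\frac{9}{2}}}$.

Setting $a = 6$:
$$I = \frac{35 \sqrt{6} \sqrt{\pi}}{41472}.$$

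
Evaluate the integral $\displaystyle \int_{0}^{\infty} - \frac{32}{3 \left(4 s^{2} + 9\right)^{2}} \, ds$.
$- \frac{4 \pi}{81}$

Begin with the known result
$$J(a) = \int_{0}^{\infty} - \frac{2}{3 \left(a^{2} + s^{2}\right)} \, ds = - \frac{\pi}{3 a}.$$

Differentiating under the integral sign with respect to $a$,
$$\frac{dJ}{da} = \int_{0}^{\infty} \frac{4 a}{3 \left(a^{2} + s^{2}\right)^{2}} \, ds = \frac{\pi}{3 a^{2}},$$
so $\int_{0}^{\infty} - \frac{2}{3 \left(a^{2} + s^{2}\right)^{2}} \, ds = - \frac{\pi}{6 a^{3}}$.

Setting $a = \frac{3}{2}$:
$$I = - \frac{4 \pi}{81}.$$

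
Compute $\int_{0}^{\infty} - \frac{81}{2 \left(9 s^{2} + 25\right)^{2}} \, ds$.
$- \frac{27 \pi}{1000}$

Begin with the known result
$$J(a) = \int_{0}^{\infty} - \frac{1}{2 \left(a^{2} + s^{2}\right)} \, ds = - \frac{\pi}{4 a}.$$

Differentiating under the integral sign with respect to $a$,
$$\frac{dJ}{da} = \int_{0}^{\infty} \frac{a}{\left(a^{2} + s^{2}\right)^{2}} \, ds = \frac{\pi}{4 a^{2}},$$
so $\int_{0}^{\infty} - \frac{1}{2 \left(a^{2} + s^{2}\right)^{2}} \, ds = - \frac{\pi}{8 a^{3}}$.

Setting $a = \frac{5}{3}$:
$$I = - \frac{27 \pi}{1000}.$$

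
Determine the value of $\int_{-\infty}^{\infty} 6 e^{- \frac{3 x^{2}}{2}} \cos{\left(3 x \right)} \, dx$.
$\frac{2 \sqrt{6} \sqrt{\pi}}{e^{\frac{3}{2}}}$

Treat the cosine frequency as a parameter and define $I(b) = \int_{-\infty}^{\infty} 6 e^{- \frac{3 x^{2}}{2}} \cos{\left(b x \right)} \, dx$.

Differentiating under the integral sign,
$$I'(b) = \int_{-\infty}^{\infty} - 6 x e^{- \frac{3 x^{2}}{2}} \sin{\left(b x \right)} \, dx.$$

Integrate $\int_{-\infty}^{\infty} x \sin(b x)\, e^{- \frac{3 x^{2}}{2}}\, dx$ by parts with $u = \sin(b x)$ and $dv = x\, e^{- \frac{3 x^{2}}{2}}\, dx$, giving $v = - \frac{e^{- \frac{3 x^{2}}{2}}}{3}$. The boundary term vanishes and
$$\int_{-\infty}^{\infty} x \sin(b x)\, e^{- \frac{3 x^{2}}{2}}\, dx = \frac{b}{3} \int_{-\infty}^{\infty} \cos(b x)\, e^{- \frac{3 x^{2}}{2}}\, dx,$$
so $I'(b) = - \frac{b}{3}\, I(b)$.

This is a separable first-order ODE; solving with the initial condition $I(0) = \int_{-\infty}^{\infty} 6 e^{- \frac{3 x^{2}}{2}}\,dx = 2 \sqrt{6} \sqrt{\pi}$ gives
$$I(b) = 2 \sqrt{6} \sqrt{\pi} e^{- \frac{b^{2}}{6}}.$$

Setting $b = 3$:
$$I = \frac{2 \sqrt{6} \sqrt{\pi}}{e^{\frac{3}{2}}}.$$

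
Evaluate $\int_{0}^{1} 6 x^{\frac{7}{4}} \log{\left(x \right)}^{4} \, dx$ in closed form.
$\frac{147456}{161051}$

Consider the simpler parametrised integral
$$J(a) = \int_{0}^{1} 6 x^{a} \, dx = \frac{6}{a + 1}.$$

Differentiating under the integral sign brings down a factor of $\ln x$:
$$\frac{dJ}{da} = \int_{0}^{1} 6 x^{a} \log{\left(x \right)} \, dx = - \frac{6}{\left(a + 1\right)^{2}}.$$

Repeating $4$ times in total — each differentiation brings down another $\ln x$ — gives
$$\frac{d^{4}J}{da^{4}} = \int_{0}^{1} 6 x^{a} \log{\left(x \right)}^{4} \, dx = \frac{144}{\left(a + 1\right)^{5}},$$
and the integrand here is exactly the target integrand, so $I = \frac{144}{\left(a + 1\right)^{5}}$.

Setting $a = \frac{7}{4}$:
$$I = \frac{147456}{161051}.$$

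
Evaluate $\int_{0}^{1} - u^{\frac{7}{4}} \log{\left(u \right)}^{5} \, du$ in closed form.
$\frac{491520}{1771561}$

Begin with the known integral
$$J(a) = \int_{0}^{1} - u^{a} \, du = - \frac{1}{a + 1}.$$

Differentiating under the integral sign brings down a factor of $\ln u$:
$$\frac{dJ}{da} = \int_{0}^{1} - u^{a} \log{\left(u \right)} \, du = \frac{1}{\left(a + 1\right)^{2}}.$$

Repeating $5$ times in total — each differentiation brings down another $\ln u$ — gives
$$\frac{d^{5}J}{da^{5}} = \int_{0}^{1} - u^{a} \log{\left(u \right)}^{5} \, du = \frac{120}{\left(a + 1\right)^{6}},$$
and the integrand here is exactly the target integrand, so $I = \frac{120}{\left(a + 1\right)^{6}}$.

Setting $a = \frac{7}{4}$:
$$I = \frac{491520}{1771561}.$$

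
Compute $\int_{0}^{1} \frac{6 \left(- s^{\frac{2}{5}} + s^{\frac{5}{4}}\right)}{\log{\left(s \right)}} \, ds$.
$- \log{\left(\frac{481890304}{8303765625} \right)}$

Introduce a parameter $a$ in the exponent: let $I(a) = \int_{0}^{1} \frac{6 \left(s^{\frac{5}{4}} - s^{a}\right)}{\log{\left(s \right)}} \, ds$.

Since $\dfrac{\partial}{\partial a}\,s^{a} = s^{a} \ln s$, the $\ln s$ in the denominator cancels and
$$\frac{dI}{da} = \int_{0}^{1} -6 s^{a} \, ds = -6 \left[\frac{s^{a+1}}{a+1}\right]_0^1 = - \frac{6}{a + 1}.$$

Integrating with respect to $a$ gives $I(a) = - \log{\left(\frac{4096 \left(a + 1\right)^{6}}{531441} \right)} + C$.

At $a = \frac{5}{4}$ the integrand is identically $0$, so $I(\frac{5}{4}) = 0$. The closed form gives $0$, hence $C = 0$.

Setting $a = \frac{2}{5}$:
$$I = - \log{\left(\frac{481890304}{8303765625} \right)}.$$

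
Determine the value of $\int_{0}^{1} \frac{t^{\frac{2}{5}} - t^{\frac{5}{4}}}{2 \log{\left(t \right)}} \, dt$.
$\log{\left(\frac{2 \sqrt{35}}{15} \right)}$

Introduce a parameter $a$ in the exponent: let $I(a) = \int_{0}^{1} \frac{t^{\frac{2}{5}} - t^{a}}{2 \log{\left(t \right)}} \, dt$.

Since $\dfrac{\partial}{\partial a}\,t^{a} = t^{a} \ln t$, the $\ln t$ in the denominator cancels and
$$\frac{dI}{da} = \int_{0}^{1} - \frac{1}{2} t^{a} \, dt = - \frac{1}{2} \left[\frac{t^{a+1}}{a+1}\right]_0^1 = - \frac{1}{2 a + 2}.$$

Integrating with respect to $a$ gives $I(a) = - \frac{\log{\left(a + 1 \right)}}{2} - \frac{\log{\left(5 \right)}}{2} + \frac{\log{\left(7 \right)}}{2} + C$.

At $a = \frac{2}{5}$ the integrand is identically $0$, so $I(\frac{2}{5}) = 0$. The closed form gives $0$, hence $C = 0$.

Setting $a = \frac{5}{4}$:
$$I = \log{\left(\frac{2 \sqrt{35}}{15} \right)}.$$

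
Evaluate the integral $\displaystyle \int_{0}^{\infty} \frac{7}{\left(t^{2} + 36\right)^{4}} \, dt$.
$\frac{35 \pi}{8957952}$

Recall the elementary integral
$$J(a) = \int_{0}^{\infty} \frac{7}{a^{2} + t^{2}} \, dt = \frac{7 \pi}{2 a}.$$

Differentiating under the integral sign with respect to $a$,
$$\frac{dJ}{da} = \int_{0}^{\infty} - \frac{14 a}{\left(a^{2} + t^{2}\right)^{2}} \, dt = - \frac{7 \pi}{2 a^{2}},$$
so $\int_{0}^{\infty} \frac{7}{\left(a^{2} + t^{2}\right)^{2}} \, dt = \frac{7 \pi}{4 a^{3}}$.

Repeating — each differentiation of $1/(t^2+a^2)^j$ produces $-2ja/(t^2+a^2)^{j+1}$ — and dividing through by $-2ja$ at each step yields, after $3$ differentiations in total,
$$\int_{0}^{\infty} \frac{7}{\left(a^{2} + t^{2}\right)^{4}} \, dt = \frac{35 \pi}{32 a^{7}}.$$

Setting $a = 6$:
$$I = \frac{35 \pi}{8957952}.$$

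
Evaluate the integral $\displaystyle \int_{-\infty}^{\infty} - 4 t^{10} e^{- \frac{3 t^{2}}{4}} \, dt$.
$- \frac{8960 \sqrt{3} \sqrt{\pi}}{27}$

Consider the simpler parametrised integral
$$J(a) = \int_{-\infty}^{\infty} - 4 e^{- a t^{2}} \, dt = - \frac{4 \sqrt{\pi}}{\sqrt{a}}.$$

Differentiating under the integral sign brings down a factor of $(-t^2)$:
$$\frac{dJ}{da} = \int_{-\infty}^{\infty} 4 t^{2} e^{- a t^{2}} \, dt = \frac{2 \sqrt{\pi}}{a^{\frac{3}{2}}}.$$

Repeating $5$ times in total — each differentiation brings down another $(-t^2)$ — gives
$$\frac{d^{5}J}{da^{5}} = \int_{-\infty}^{\infty} 4 t^{10} e^{- a t^{2}} \, dt = \frac{945 \sqrt{\pi}}{8 a^{\frac{11}{2}}},$$
and the integrand here is $(-1)^{5}$ times the target integrand, so $I = (-1)^{5}\,\frac{d^{5}J}{da^{5}} = - \frac{945 \sqrt{\pi}}{8 a^{\frac{11}{2}}}$.

Setting $a = \frac{3}{4}$:
$$I = - \frac{8960 \sqrt{3} \sqrt{\pi}}{27}.$$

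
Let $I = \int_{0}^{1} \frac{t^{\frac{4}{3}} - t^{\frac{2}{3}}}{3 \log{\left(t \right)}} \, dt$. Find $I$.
$- \frac{\log{\left(5 \right)}}{3} + \frac{\log{\left(7 \right)}}{3}$

Replace the exponent $\frac{4}{3}$ by a parameter $a$: let $I(a) = \int_{0}^{1} \frac{- t^{\frac{2}{3}} + t^{a}}{3 \log{\left(t \right)}} \, dt$.

Since $\dfrac{\partial}{\partial a}\,t^{a} = t^{a} \ln t$, the $\ln t$ in the denominator cancels and
$$\frac{dI}{da} = \int_{0}^{1} \frac{1}{3} t^{a} \, dt = \frac{1}{3} \left[\frac{t^{a+1}}{a+1}\right]_0^1 = \frac{1}{3 \left(a + 1\right)}.$$

Integrating with respect to $a$ gives $I(a) = \frac{\log{\left(a + 1 \right)}}{3} - \frac{\log{\left(5 \right)}}{3} + \frac{\log{\left(3 \right)}}{3} + C$.

At $a = \frac{2}{3}$ the integrand is identically $0$, so $I(\frac{2}{3}) = 0$. The closed form gives $0$, hence $C = 0$.

Setting $a = \frac{4}{3}$:
$$I = - \frac{\log{\left(5 \right)}}{3} + \frac{\log{\left(7 \right)}}{3}.$$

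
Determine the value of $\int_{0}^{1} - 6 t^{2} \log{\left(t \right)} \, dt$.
$\frac{2}{3}$

Start from the elementary integral
$$J(a) = \int_{0}^{1} - 6 t^{a} \, dt = - \frac{6}{a + 1}.$$

Differentiating under the integral sign brings down a factor of $\ln t$:
$$\frac{dJ}{da} = \int_{0}^{1} - 6 t^{a} \log{\left(t \right)} \, dt = \frac{6}{\left(a + 1\right)^{2}}.$$

The integral on the left is $I$, so $I = \frac{6}{\left(a + 1\right)^{2}}$.

Setting $a = 2$:
$$I = \frac{2}{3}.$$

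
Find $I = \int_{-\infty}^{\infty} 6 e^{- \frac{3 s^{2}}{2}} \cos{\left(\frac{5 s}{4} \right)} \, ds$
$\frac{2 \sqrt{6} \sqrt{\pi}}{e^{\frac{25}{96}}}$

Define $I(b) = \int_{-\infty}^{\infty} 6 e^{- \frac{3 s^{2}}{2}} \cos{\left(b s \right)} \, ds$.

Differentiating under the integral sign,
$$I'(b) = \int_{-\infty}^{\infty} - 6 s e^{- \frac{3 s^{2}}{2}} \sin{\left(b s \right)} \, ds.$$

Integrate $\int_{-\infty}^{\infty} s \sin(b s)\, e^{- \frac{3 s^{2}}{2}}\, ds$ by parts with $u = \sin(b s)$ and $dv = s\, e^{- \frac{3 s^{2}}{2}}\, ds$, giving $v = - \frac{e^{- \frac{3 s^{2}}{2}}}{3}$. The boundary term vanishes and
$$\int_{-\infty}^{\infty} s \sin(b s)\, e^{- \frac{3 s^{2}}{2}}\, ds = \frac{b}{3} \int_{-\infty}^{\infty} \cos(b s)\, e^{- \frac{3 s^{2}}{2}}\, ds,$$
so $I'(b) = - \frac{b}{3}\, I(b)$.

This is a separable first-order ODE; solving with the initial condition $I(0) = \int_{-\infty}^{\infty} 6 e^{- \frac{3 s^{2}}{2}}\,ds = 2 \sqrt{6} \sqrt{\pi}$ gives
$$I(b) = 2 \sqrt{6} \sqrt{\pi} e^{- \frac{b^{2}}{6}}.$$

Setting $b = \frac{5}{4}$:
$$I = \frac{2 \sqrt{6} \sqrt{\pi}}{e^{\frac{25}{96}}}.$$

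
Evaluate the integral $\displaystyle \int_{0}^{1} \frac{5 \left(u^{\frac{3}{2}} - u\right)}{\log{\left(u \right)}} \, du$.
$\log{\left(\frac{3125}{1024} \right)}$

Replace the exponent $\frac{3}{2}$ by a parameter $a$: let $I(a) = \int_{0}^{1} \frac{5 \left(- u + u^{a}\right)}{\log{\left(u \right)}} \, du$.

Since $\dfrac{\partial}{\partial a}\,u^{a} = u^{a} \ln u$, the $\ln u$ in the denominator cancels and
$$\frac{dI}{da} = \int_{0}^{1} 5 u^{a} \, du = 5 \left[\frac{u^{a+1}}{a+1}\right]_0^1 = \frac{5}{a + 1}.$$

Integrating with respect to $a$ gives $I(a) = \log{\left(\frac{\left(a + 1\right)^{5}}{32} \right)} + C$.

At $a = 1$ the integrand is identically $0$, so $I(1) = 0$. The closed form gives $0$, hence $C = 0$.

Setting $a = \frac{3}{2}$:
$$I = \log{\left(\frac{3125}{1024} \right)}.$$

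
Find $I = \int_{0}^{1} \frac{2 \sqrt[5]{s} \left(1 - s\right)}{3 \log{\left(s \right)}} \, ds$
$- \frac{2 \log{\left(11 \right)}}{3} + \frac{2 \log{\left(6 \right)}}{3}$

Replace the exponent $\frac{1}{5}$ by a parameter $a$: let $I(a) = \int_{0}^{1} \frac{2 \left(- s^{\frac{6}{5}} + s^{a}\right)}{3 \log{\left(s \right)}} \, ds$.

Since $\dfrac{\partial}{\partial a}\,s^{a} = s^{a} \ln s$, the $\ln s$ in the denominator cancels and
$$\frac{dI}{da} = \int_{0}^{1} \frac{2}{3} s^{a} \, ds = \frac{2}{3} \left[\frac{s^{a+1}}{a+1}\right]_0^1 = \frac{2}{3 \left(a + 1\right)}.$$

Integrating with respect to $a$ gives $I(a) = \log{\left(\frac{\sqrt[3]{11} \cdot 5^{\frac{2}{3}} \left(a + 1\right)^{\frac{2}{3}}}{11} \right)} + C$.

At $a = \frac{6}{5}$ the integrand is identically $0$, so $I(\frac{6}{5}) = 0$. The closed form gives $0$, hence $C = 0$.

Setting $a = \frac{1}{5}$:
$$I = - \frac{2 \log{\left(11 \right)}}{3} + \frac{2 \log{\left(6 \right)}}{3}.$$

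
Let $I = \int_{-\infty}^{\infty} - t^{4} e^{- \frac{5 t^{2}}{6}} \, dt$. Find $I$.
$- \frac{27 \sqrt{30} \sqrt{\pi}}{125}$

Start from the elementary integral
$$J(a) = \int_{-\infty}^{\infty} - e^{- a t^{2}} \, dt = - \frac{\sqrt{\pi}}{\sqrt{a}}.$$

Differentiating under the integral sign brings down a factor of $(-t^2)$:
$$\frac{dJ}{da} = \int_{-\infty}^{\infty} t^{2} e^{- a t^{2}} \, dt = \frac{\sqrt{\pi}}{2 a^{\frac{3}{2}}}.$$

Repeating twice in total — each differentiation brings down another $(-t^2)$ — gives
$$\frac{d^{2}J}{da^{2}} = \int_{-\infty}^{\infty} - t^{4} e^{- a t^{2}} \, dt = - \frac{3 \sqrt{\pi}}{4 a^{\frac{5}{2}}},$$
and the integrand here is exactly the target integrand, so $I = - \frac{3 \sqrt{\pi}}{4 a^{\frac{5}{2}}}$.

Setting $a = \frac{5}{6}$:
$$I = - \frac{27 \sqrt{30} \sqrt{\pi}}{125}.$$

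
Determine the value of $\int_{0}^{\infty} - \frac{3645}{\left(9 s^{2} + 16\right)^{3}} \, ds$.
$- \frac{3645 \pi}{16384}$

Start from the standard arctangent integral
$$J(a) = \int_{0}^{\infty} - \frac{5}{a^{2} + s^{2}} \, ds = - \frac{5 \pi}{2 a}.$$

Differentiating under the integral sign with respect to $a$,
$$\frac{dJ}{da} = \int_{0}^{\infty} \frac{10 a}{\left(a^{2} + s^{2}\right)^{2}} \, ds = \frac{5 \pi}{2 a^{2}},$$
so $\int_{0}^{\infty} - \frac{5}{\left(a^{2} + s^{2}\right)^{2}} \, ds = - \frac{5 \pi}{4 a^{3}}$.

Repeating — each differentiation of $1/(s^2+a^2)^j$ produces $-2ja/(s^2+a^2)^{j+1}$ — and dividing through by $-2ja$ at each step yields, after $2$ differentiations in total,
$$\int_{0}^{\infty} - \frac{5}{\left(a^{2} + s^{2}\right)^{3}} \, ds = - \frac{15 \pi}{16 a^{5}}.$$

Setting $a = \frac{4}{3}$:
$$I = - \frac{3645 \pi}{16384}.$$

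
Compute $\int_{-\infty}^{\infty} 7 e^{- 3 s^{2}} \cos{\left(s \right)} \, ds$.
$\frac{7 \sqrt{3} \sqrt{\pi}}{3 e^{\frac{1}{12}}}$

Treat the cosine frequency as a parameter and define $I(b) = \int_{-\infty}^{\infty} 7 e^{- 3 s^{2}} \cos{\left(b s \right)} \, ds$.

Differentiating under the integral sign,
$$I'(b) = \int_{-\infty}^{\infty} - 7 s e^{- 3 s^{2}} \sin{\left(b s \right)} \, ds.$$

Integrate $\int_{-\infty}^{\infty} s \sin(b s)\, e^{- 3 s^{2}}\, ds$ by parts with $u = \sin(b s)$ and $dv = s\, e^{- 3 s^{2}}\, ds$, giving $v = - \frac{e^{- 3 s^{2}}}{6}$. The boundary term vanishes and
$$\int_{-\infty}^{\infty} s \sin(b s)\, e^{- 3 s^{2}}\, ds = \frac{b}{6} \int_{-\infty}^{\infty} \cos(b s)\, e^{- 3 s^{2}}\, ds,$$
so $I'(b) = - \frac{b}{6}\, I(b)$.

This is a separable first-order ODE; solving with the initial condition $I(0) = \int_{-\infty}^{\infty} 7 e^{- 3 s^{2}}\,ds = \frac{7 \sqrt{3} \sqrt{\pi}}{3}$ gives
$$I(b) = \frac{7 \sqrt{3} \sqrt{\pi} e^{- \frac{b^{2}}{12}}}{3}.$$

Setting $b = 1$:
$$I = \frac{7 \sqrt{3} \sqrt{\pi}}{3 e^{\frac{1}{12}}}.$$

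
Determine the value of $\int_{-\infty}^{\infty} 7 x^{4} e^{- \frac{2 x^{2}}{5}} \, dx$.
$\frac{525 \sqrt{10} \sqrt{\pi}}{32}$

Start from the elementary integral
$$J(a) = \int_{-\infty}^{\infty} 7 e^{- a x^{2}} \, dx = \frac{7 \sqrt{\pi}}{\sqrt{a}}.$$

Differentiating under the integral sign brings down a factor of $(-x^2)$:
$$\frac{dJ}{da} = \int_{-\infty}^{\infty} - 7 x^{2} e^{- a x^{2}} \, dx = - \frac{7 \sqrt{\pi}}{2 a^{\frac{3}{2}}}.$$

Repeating twice in total — each differentiation brings down another $(-x^2)$ — gives
$$\frac{d^{2}J}{da^{2}} = \int_{-\infty}^{\infty} 7 x^{4} e^{- a x^{2}} \, dx = \frac{21 \sqrt{\pi}}{4 a^{\frac{5}{2}}},$$
and the integrand here is exactly the target integrand, so $I = \frac{21 \sqrt{\pi}}{4 a^{\frac{5}{2}}}$.

Setting $a = \frac{2}{5}$:
$$I = \frac{525 \sqrt{10} \sqrt{\pi}}{32}.$$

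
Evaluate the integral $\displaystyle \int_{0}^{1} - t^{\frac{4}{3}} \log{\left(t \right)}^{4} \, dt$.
$- \frac{5832}{16807}$

Start from the elementary integral
$$J(a) = \int_{0}^{1} - t^{a} \, dt = - \frac{1}{a + 1}.$$

Differentiating under the integral sign brings down a factor of $\ln t$:
$$\frac{dJ}{da} = \int_{0}^{1} - t^{a} \log{\left(t \right)} \, dt = \frac{1}{\left(a + 1\right)^{2}}.$$

Repeating $4$ times in total — each differentiation brings down another $\ln t$ — gives
$$\frac{d^{4}J}{da^{4}} = \int_{0}^{1} - t^{a} \log{\left(t \right)}^{4} \, dt = - \frac{24}{\left(a + 1\right)^{5}},$$
and the integrand here is exactly the target integrand, so $I = - \frac{24}{\left(a + 1\right)^{5}}$.

Setting $a = \frac{4}{3}$:
$$I = - \frac{5832}{16807}.$$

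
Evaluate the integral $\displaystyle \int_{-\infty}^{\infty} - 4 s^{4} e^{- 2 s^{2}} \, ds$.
$- \frac{3 \sqrt{2} \sqrt{\pi}}{8}$

Begin with the known integral
$$J(a) = \int_{-\infty}^{\infty} - 4 e^{- a s^{2}} \, ds = - \frac{4 \sqrt{\pi}}{\sqrt{a}}.$$

Differentiating under the integral sign brings down a factor of $(-s^2)$:
$$\frac{dJ}{da} = \int_{-\infty}^{\infty} 4 s^{2} e^{- a s^{2}} \, ds = \frac{2 \sqrt{\pi}}{a^{\frac{3}{2}}}.$$

Repeating twice in total — each differentiation brings down another $(-s^2)$ — gives
$$\frac{d^{2}J}{da^{2}} = \int_{-\infty}^{\infty} - 4 s^{4} e^{- a s^{2}} \, ds = - \frac{3 \sqrt{\pi}}{a^{\frac{5}{2}}},$$
and the integrand here is exactly the target integrand, so $I = - \frac{3 \sqrt{\pi}}{a^{\frac{5}{2}}}$.

Setting $a = 2$:
$$I = - \frac{3 \sqrt{2} \sqrt{\pi}}{8}.$$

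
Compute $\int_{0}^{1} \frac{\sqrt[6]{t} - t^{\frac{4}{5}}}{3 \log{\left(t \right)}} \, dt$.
$\log{\left(\frac{2^{\frac{2}{3}} \sqrt[3]{35}}{6} \right)}$

Consider the one-parameter family: let $I(a) = \int_{0}^{1} \frac{- t^{\frac{4}{5}} + t^{a}}{3 \log{\left(t \right)}} \, dt$.

Since $\dfrac{\partial}{\partial a}\,t^{a} = t^{a} \ln t$, the $\ln t$ in the denominator cancels and
$$\frac{dI}{da} = \int_{0}^{1} \frac{1}{3} t^{a} \, dt = \frac{1}{3} \left[\frac{t^{a+1}}{a+1}\right]_0^1 = \frac{1}{3 \left(a + 1\right)}.$$

Integrating with respect to $a$ gives $I(a) = \log{\left(\frac{\sqrt[3]{15} \sqrt[3]{a + 1}}{3} \right)} + C$.

At $a = \frac{4}{5}$ the integrand is identically $0$, so $I(\frac{4}{5}) = 0$. The closed form gives $0$, hence $C = 0$.

Setting $a = \frac{1}{6}$:
$$I = \log{\left(\frac{2^{\frac{2}{3}} \sqrt[3]{35}}{6} \right)}.$$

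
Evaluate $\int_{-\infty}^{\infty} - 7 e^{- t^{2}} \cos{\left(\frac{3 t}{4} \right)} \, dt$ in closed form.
$- \frac{7 \sqrt{\pi}}{e^{\frac{9}{64}}}$

Define $I(b) = \int_{-\infty}^{\infty} - 7 e^{- t^{2}} \cos{\left(b t \right)} \, dt$.

Differentiating under the integral sign,
$$I'(b) = \int_{-\infty}^{\infty} 7 t e^{- t^{2}} \sin{\left(b t \right)} \, dt.$$

Integrate $\int_{-\infty}^{\infty} t \sin(b t)\, e^{- t^{2}}\, dt$ by parts with $u = \sin(b t)$ and $dv = t\, e^{- t^{2}}\, dt$, giving $v = - \frac{e^{- t^{2}}}{2}$. The boundary term vanishes and
$$\int_{-\infty}^{\infty} t \sin(b t)\, e^{- t^{2}}\, dt = \frac{b}{2} \int_{-\infty}^{\infty} \cos(b t)\, e^{- t^{2}}\, dt,$$
so $I'(b) = - \frac{b}{2}\, I(b)$.

This is a separable first-order ODE; solving with the initial condition $I(0) = \int_{-\infty}^{\infty} - 7 e^{- t^{2}}\,dt = - 7 \sqrt{\pi}$ gives
$$I(b) = - 7 \sqrt{\pi} e^{- \frac{b^{2}}{4}}.$$

Setting $b = \frac{3}{4}$:
$$I = - \frac{7 \sqrt{\pi}}{e^{\frac{9}{64}}}.$$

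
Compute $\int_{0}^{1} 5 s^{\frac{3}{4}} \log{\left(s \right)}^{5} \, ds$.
$- \frac{2457600}{117649}$

Begin with the known integral
$$J(a) = \int_{0}^{1} 5 s^{a} \, ds = \frac{5}{a + 1}.$$

Differentiating under the integral sign brings down a factor of $\ln s$:
$$\frac{dJ}{da} = \int_{0}^{1} 5 s^{a} \log{\left(s \right)} \, ds = - \frac{5}{\left(a + 1\right)^{2}}.$$

Repeating $5$ times in total — each differentiation brings down another $\ln s$ — gives
$$\frac{d^{5}J}{da^{5}} = \int_{0}^{1} 5 s^{a} \log{\left(s \right)}^{5} \, ds = - \frac{600}{\left(a + 1\right)^{6}},$$
and the integrand here is exactly the target integrand, so $I = - \frac{600}{\left(a + 1\right)^{6}}$.

Setting $a = \frac{3}{4}$:
$$I = - \frac{2457600}{117649}.$$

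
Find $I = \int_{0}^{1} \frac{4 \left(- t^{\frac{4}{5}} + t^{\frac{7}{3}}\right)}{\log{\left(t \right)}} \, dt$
$- \log{\left(\frac{531441}{6250000} \right)}$

Consider the one-parameter family: let $I(a) = \int_{0}^{1} \frac{4 \left(t^{\frac{7}{3}} - t^{a}\right)}{\log{\left(t \right)}} \, dt$.

Since $\dfrac{\partial}{\partial a}\,t^{a} = t^{a} \ln t$, the $\ln t$ in the denominator cancels and
$$\frac{dI}{da} = \int_{0}^{1} -4 t^{a} \, dt = -4 \left[\frac{t^{a+1}}{a+1}\right]_0^1 = - \frac{4}{a + 1}.$$

Integrating with respect to $a$ gives $I(a) = - \log{\left(\frac{81 \left(a + 1\right)^{4}}{10000} \right)} + C$.

At $a = \frac{7}{3}$ the integrand is identically $0$, so $I(\frac{7}{3}) = 0$. The closed form gives $0$, hence $C = 0$.

Setting $a = \frac{4}{5}$:
$$I = - \log{\left(\frac{531441}{6250000} \right)}.$$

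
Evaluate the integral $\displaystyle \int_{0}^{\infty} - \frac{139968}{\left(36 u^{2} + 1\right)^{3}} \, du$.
$- 4374 \pi$

Begin with the known result
$$J(a) = \int_{0}^{\infty} - \frac{3}{a^{2} + u^{2}} \, du = - \frac{3 \pi}{2 a}.$$

Differentiating under the integral sign with respect to $a$,
$$\frac{dJ}{da} = \int_{0}^{\infty} \frac{6 a}{\left(a^{2} + u^{2}\right)^{2}} \, du = \frac{3 \pi}{2 a^{2}},$$
so $\int_{0}^{\infty} - \frac{3}{\left(a^{2} + u^{2}\right)^{2}} \, du = - \frac{3 \pi}{4 a^{3}}$.

Repeating — each differentiation of $1/(u^2+a^2)^j$ produces $-2ja/(u^2+a^2)^{j+1}$ — and dividing through by $-2ja$ at each step yields, after $2$ differentiations in total,
$$\int_{0}^{\infty} - \frac{3}{\left(a^{2} + u^{2}\right)^{3}} \, du = - \frac{9 \pi}{16 a^{5}}.$$

Setting $a = \frac{1}{6}$:
$$I = - 4374 \pi.$$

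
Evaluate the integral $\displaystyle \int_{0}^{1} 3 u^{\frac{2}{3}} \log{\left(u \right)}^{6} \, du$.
$\frac{944784}{15625}$

Consider the simpler parametrised integral
$$J(a) = \int_{0}^{1} 3 u^{a} \, du = \frac{3}{a + 1}.$$

Differentiating under the integral sign brings down a factor of $\ln u$:
$$\frac{dJ}{da} = \int_{0}^{1} 3 u^{a} \log{\left(u \right)} \, du = - \frac{3}{\left(a + 1\right)^{2}}.$$

Repeating $6$ times in total — each differentiation brings down another $\ln u$ — gives
$$\frac{d^{6}J}{da^{6}} = \int_{0}^{1} 3 u^{a} \log{\left(u \right)}^{6} \, du = \frac{2160}{\left(a + 1\right)^{7}},$$
and the integrand here is exactly the target integrand, so $I = \frac{2160}{\left(a + 1\right)^{7}}$.

Setting $a = \frac{2}{3}$:
$$I = \frac{944784}{15625}.$$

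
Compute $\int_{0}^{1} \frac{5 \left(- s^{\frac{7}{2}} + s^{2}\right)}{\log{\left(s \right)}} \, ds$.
$\log{\left(\frac{32}{243} \right)}$

Consider the one-parameter family: let $I(a) = \int_{0}^{1} \frac{5 \left(- s^{\frac{7}{2}} + s^{a}\right)}{\log{\left(s \right)}} \, ds$.

Since $\dfrac{\partial}{\partial a}\,s^{a} = s^{a} \ln s$, the $\ln s$ in the denominator cancels and
$$\frac{dI}{da} = \int_{0}^{1} 5 s^{a} \, ds = 5 \left[\frac{s^{a+1}}{a+1}\right]_0^1 = \frac{5}{a + 1}.$$

Integrating with respect to $a$ gives $I(a) = \log{\left(\frac{32 \left(a + 1\right)^{5}}{59049} \right)} + C$.

At $a = \frac{7}{2}$ the integrand is identically $0$, so $I(\frac{7}{2}) = 0$. The closed form gives $0$, hence $C = 0$.

Setting $a = 2$:
$$I = \log{\left(\frac{32}{243} \right)}.$$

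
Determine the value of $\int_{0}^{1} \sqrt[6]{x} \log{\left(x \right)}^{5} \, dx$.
$- \frac{5598720}{117649}$

Consider the simpler parametrised integral
$$J(a) = \int_{0}^{1} x^{a} \, dx = \frac{1}{a + 1}.$$

Differentiating under the integral sign brings down a factor of $\ln x$:
$$\frac{dJ}{da} = \int_{0}^{1} x^{a} \log{\left(x \right)} \, dx = - \frac{1}{\left(a + 1\right)^{2}}.$$

Repeating $5$ times in total — each differentiation brings down another $\ln x$ — gives
$$\frac{d^{5}J}{da^{5}} = \int_{0}^{1} x^{a} \log{\left(x \right)}^{5} \, dx = - \frac{120}{\left(a + 1\right)^{6}},$$
and the integrand here is exactly the target integrand, so $I = - \frac{120}{\left(a + 1\right)^{6}}$.

Setting $a = \frac{1}{6}$:
$$I = - \frac{5598720}{117649}.$$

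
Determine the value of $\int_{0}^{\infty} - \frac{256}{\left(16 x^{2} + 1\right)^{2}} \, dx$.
$- 16 \pi$

Recall the elementary integral
$$J(a) = \int_{0}^{\infty} - \frac{1}{a^{2} + x^{2}} \, dx = - \frac{\pi}{2 a}.$$

Differentiating under the integral sign with respect to $a$,
$$\frac{dJ}{da} = \int_{0}^{\infty} \frac{2 a}{\left(a^{2} + x^{2}\right)^{2}} \, dx = \frac{\pi}{2 a^{2}},$$
so $\int_{0}^{\infty} - \frac{1}{\left(a^{2} + x^{2}\right)^{2}} \, dx = - \frac{\pi}{4 a^{3}}$.

Setting $a = \frac{1}{4}$:
$$I = - 16 \pi.$$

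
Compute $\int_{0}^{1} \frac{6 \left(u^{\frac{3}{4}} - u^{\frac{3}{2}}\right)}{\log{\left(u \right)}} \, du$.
$- \log{\left(\frac{1000000}{117649} \right)}$

Replace the exponent $\frac{3}{2}$ by a parameter $a$: let $I(a) = \int_{0}^{1} \frac{6 \left(u^{\frac{3}{4}} - u^{a}\right)}{\log{\left(u \right)}} \, du$.

Since $\dfrac{\partial}{\partial a}\,u^{a} = u^{a} \ln u$, the $\ln u$ in the denominator cancels and
$$\frac{dI}{da} = \int_{0}^{1} -6 u^{a} \, du = -6 \left[\frac{u^{a+1}}{a+1}\right]_0^1 = - \frac{6}{a + 1}.$$

Integrating with respect to $a$ gives $I(a) = - \log{\left(\frac{4096 \left(a + 1\right)^{6}}{117649} \right)} + C$.

At $a = \frac{3}{4}$ the integrand is identically $0$, so $I(\frac{3}{4}) = 0$. The closed form gives $0$, hence $C = 0$.

Setting $a = \frac{3}{2}$:
$$I = - \log{\left(\frac{1000000}{117649} \right)}.$$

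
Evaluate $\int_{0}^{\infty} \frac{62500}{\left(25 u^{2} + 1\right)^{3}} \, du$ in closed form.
$\frac{9375 \pi}{4}$

Recall the elementary integral
$$J(a) = \int_{0}^{\infty} \frac{4}{a^{2} + u^{2}} \, du = \frac{2 \pi}{a}.$$

Differentiating under the integral sign with respect to $a$,
$$\frac{dJ}{da} = \int_{0}^{\infty} - \frac{8 a}{\left(a^{2} + u^{2}\right)^{2}} \, du = - \frac{2 \pi}{a^{2}},$$
so $\int_{0}^{\infty} \frac{4}{\left(a^{2} + u^{2}\right)^{2}} \, du = \frac{\pi}{a^{3}}$.

Repeating — each differentiation of $1/(u^2+a^2)^j$ produces $-2ja/(u^2+a^2)^{j+1}$ — and dividing through by $-2ja$ at each step yields, after $2$ differentiations in total,
$$\int_{0}^{\infty} \frac{4}{\left(a^{2} + u^{2}\right)^{3}} \, du = \frac{3 \pi}{4 a^{5}}.$$

Setting $a = \frac{1}{5}$:
$$I = \frac{9375 \pi}{4}.$$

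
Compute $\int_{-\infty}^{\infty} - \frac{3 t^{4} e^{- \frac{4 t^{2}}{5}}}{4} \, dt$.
$- \frac{225 \sqrt{5} \sqrt{\pi}}{512}$

Start from the elementary integral
$$J(a) = \int_{-\infty}^{\infty} - \frac{3 e^{- a t^{2}}}{4} \, dt = - \frac{3 \sqrt{\pi}}{4 \sqrt{a}}.$$

Differentiating under the integral sign brings down a factor of $(-t^2)$:
$$\frac{dJ}{da} = \int_{-\infty}^{\infty} \frac{3 t^{2} e^{- a t^{2}}}{4} \, dt = \frac{3 \sqrt{\pi}}{8 a^{\frac{3}{2}}}.$$

Repeating twice in total — each differentiation brings down another $(-t^2)$ — gives
$$\frac{d^{2}J}{da^{2}} = \int_{-\infty}^{\infty} - \frac{3 t^{4} e^{- a t^{2}}}{4} \, dt = - \frac{9 \sqrt{\pi}}{16 a^{\frac{5}{2}}},$$
and the integrand here is exactly the target integrand, so $I = - \frac{9 \sqrt{\pi}}{16 a^{\frac{5}{2}}}$.

Setting $a = \frac{4}{5}$:
$$I = - \frac{225 \sqrt{5} \sqrt{\pi}}{512}.$$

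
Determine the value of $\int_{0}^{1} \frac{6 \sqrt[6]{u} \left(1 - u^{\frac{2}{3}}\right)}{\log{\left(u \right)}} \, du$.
$\log{\left(\frac{117649}{1771561} \right)}$

Consider the one-parameter family: let $I(a) = \int_{0}^{1} \frac{6 \left(- u^{\frac{5}{6}} + u^{a}\right)}{\log{\left(u \right)}} \, du$.

Since $\dfrac{\partial}{\partial a}\,u^{a} = u^{a} \ln u$, the $\ln u$ in the denominator cancels and
$$\frac{dI}{da} = \int_{0}^{1} 6 u^{a} \, du = 6 \left[\frac{u^{a+1}}{a+1}\right]_0^1 = \frac{6}{a + 1}.$$

Integrating with respect to $a$ gives $I(a) = \log{\left(\frac{46656 \left(a + 1\right)^{6}}{1771561} \right)} + C$.

At $a = \frac{5}{6}$ the integrand is identically $0$, so $I(\frac{5}{6}) = 0$. The closed form gives $0$, hence $C = 0$.

Setting $a = \frac{1}{6}$:
$$I = \log{\left(\frac{117649}{1771561} \right)}.$$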